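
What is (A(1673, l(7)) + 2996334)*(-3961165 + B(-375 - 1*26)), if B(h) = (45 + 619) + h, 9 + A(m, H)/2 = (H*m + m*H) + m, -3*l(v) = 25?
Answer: -34981442740772/3 ≈ -1.1660e+13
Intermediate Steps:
l(v) = -25/3 (l(v) = -⅓*25 = -25/3)
A(m, H) = -18 + 2*m + 4*H*m (A(m, H) = -18 + 2*((H*m + m*H) + m) = -18 + 2*((H*m + H*m) + m) = -18 + 2*(2*H*m + m) = -18 + 2*(m + 2*H*m) = -18 + (2*m + 4*H*m) = -18 + 2*m + 4*H*m)
B(h) = 664 + h
(A(1673, l(7)) + 2996334)*(-3961165 + B(-375 - 1*26)) = ((-18 + 2*1673 + 4*(-25/3)*1673) + 2996334)*(-3961165 + (664 + (-375 - 1*26))) = ((-18 + 3346 - 167300/3) + 2996334)*(-3961165 + (664 + (-375 - 26))) = (-157316/3 + 2996334)*(-3961165 + (664 - 401)) = 8831686*(-3961165 + 263)/3 = (8831686/3)*(-3960902) = -34981442740772/3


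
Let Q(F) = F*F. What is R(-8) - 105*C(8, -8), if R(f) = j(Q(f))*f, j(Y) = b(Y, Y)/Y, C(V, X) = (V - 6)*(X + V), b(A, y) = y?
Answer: -8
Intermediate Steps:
C(V, X) = (-6 + V)*(V + X)
Q(F) = F²
j(Y) = 1 (j(Y) = Y/Y = 1)
R(f) = f (R(f) = 1*f = f)
R(-8) - 105*C(8, -8) = -8 - 105*(8² - 6*8 - 6*(-8) + 8*(-8)) = -8 - 105*(64 - 48 + 48 - 64) = -8 - 105*0 = -8 + 0 = -8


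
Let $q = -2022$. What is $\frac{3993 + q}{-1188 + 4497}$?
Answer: $\frac{657}{1103} \approx 0.59565$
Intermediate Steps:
$\frac{3993 + q}{-1188 + 4497} = \frac{3993 - 2022}{-1188 + 4497} = \frac{1971}{3309} = 1971 \cdot \frac{1}{3309} = \frac{657}{1103}$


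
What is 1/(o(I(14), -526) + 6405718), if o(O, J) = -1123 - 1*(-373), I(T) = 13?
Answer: 1/6404968 ≈ 1.5613e-7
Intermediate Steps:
o(O, J) = -750 (o(O, J) = -1123 + 373 = -750)
1/(o(I(14), -526) + 6405718) = 1/(-750 + 6405718) = 1/6404968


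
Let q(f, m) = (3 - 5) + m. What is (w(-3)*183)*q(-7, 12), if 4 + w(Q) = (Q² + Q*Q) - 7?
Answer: 12810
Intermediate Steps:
q(f, m) = -2 + m
w(Q) = -11 + 2*Q² (w(Q) = -4 + ((Q² + Q*Q) - 7) = -4 + ((Q² + Q²) - 7) = -4 + (2*Q² - 7) = -4 + (-7 + 2*Q²) = -11 + 2*Q²)
(w(-3)*183)*q(-7, 12) = ((-11 + 2*(-3)²)*183)*(-2 + 12) = ((-11 + 2*9)*183)*10 = ((-11 + 18)*183)*10 = (7*183)*10 = 1281*10 = 12810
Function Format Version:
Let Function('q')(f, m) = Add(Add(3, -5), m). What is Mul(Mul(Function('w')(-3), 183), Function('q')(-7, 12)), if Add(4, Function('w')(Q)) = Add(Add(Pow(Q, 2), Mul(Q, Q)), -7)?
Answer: 12810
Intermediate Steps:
Function('q')(f, m) = Add(-2, m)
Function('w')(Q) = Add(-11, Mul(2, Pow(Q, 2))) (Function('w')(Q) = Add(-4, Add(Add(Pow(Q, 2), Mul(Q, Q)), -7)) = Add(-4, Add(Add(Pow(Q, 2), Pow(Q, 2)), -7)) = Add(-4, Add(Mul(2, Pow(Q, 2)), -7)) = Add(-4, Add(-7, Mul(2, Pow(Q, 2)))) = Add(-11, Mul(2, Pow(Q, 2))))
Mul(Mul(Function('w')(-3), 183), Function('q')(-7, 12)) = Mul(Mul(Add(-11, Mul(2, Pow(-3, 2))), 183), Add(-2, 12)) = Mul(Mul(Add(-11, Mul(2, 9)), 183), 10) = Mul(Mul(Add(-11, 18), 183), 10) = Mul(Mul(7, 183), 10) = Mul(1281, 10) = 12810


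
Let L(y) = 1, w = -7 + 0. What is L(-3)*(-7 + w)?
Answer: -14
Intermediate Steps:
w = -7
L(-3)*(-7 + w) = 1*(-7 - 7) = 1*(-14) = -14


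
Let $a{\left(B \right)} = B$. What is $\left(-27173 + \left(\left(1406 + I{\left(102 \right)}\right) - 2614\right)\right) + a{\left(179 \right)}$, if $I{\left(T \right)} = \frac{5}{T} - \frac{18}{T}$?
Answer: $- \frac{2876617}{102} \approx -28202.0$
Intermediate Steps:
$I{\left(T \right)} = - \frac{13}{T}$
$\left(-27173 + \left(\left(1406 + I{\left(102 \right)}\right) - 2614\right)\right) + a{\left(179 \right)} = \left(-27173 - \left(1208 + \frac{13}{102}\right)\right) + 179 = \left(-27173 + \left(\left(1406 - \frac{13}{102}\right) - 2614\right)\right) + 179 = \left(-27173 + \left(\frac{143399}{102} - 2614\right)\right) + 179 = \left(-27173 - \frac{123229}{102}\right) + 179 = - \frac{2894875}{102} + 179 = - \frac{2876617}{102}$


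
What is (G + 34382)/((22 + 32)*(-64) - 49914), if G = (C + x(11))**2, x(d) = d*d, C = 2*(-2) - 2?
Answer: -15869/17790 ≈ -0.89202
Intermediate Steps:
C = -6 (C = -4 - 2 = -6)
x(d) = d**2
G = 13225 (G = (-6 + 11**2)**2 = (-6 + 121)**2 = 115**2 = 13225)
(G + 34382)/((22 + 32)*(-64) - 49914) = (13225 + 34382)/((22 + 32)*(-64) - 49914) = 47607/(54*(-64) - 49914) = 47607/(-3456 - 49914) = 47607/(-53370) = 47607*(-1/53370) = -15869/17790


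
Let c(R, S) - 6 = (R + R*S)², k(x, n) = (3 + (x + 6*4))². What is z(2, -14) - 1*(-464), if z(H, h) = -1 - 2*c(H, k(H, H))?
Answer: -5671261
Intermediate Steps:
k(x, n) = (27 + x)² (k(x, n) = (3 + (x + 24))² = (3 + (24 + x))² = (27 + x)²)
c(R, S) = 6 + (R + R*S)²
z(H, h) = -13 - 2*H²*(1 + (27 + H)²)² (z(H, h) = -1 - 2*(6 + H²*(1 + (27 + H)²)²) = -1 + (-12 - 2*H²*(1 + (27 + H)²)²) = -13 - 2*H²*(1 + (27 + H)²)²)
z(2, -14) - 1*(-464) = (-13 - 2*2²*(1 + (27 + 2)²)²) - 1*(-464) = (-13 - 2*4*(1 + 29²)²) + 464 = (-13 - 2*4*(1 + 841)²) + 464 = (-13 - 2*4*842²) + 464 = (-13 - 2*4*708964) + 464 = (-13 - 5671712) + 464 = -5671725 + 464 = -5671261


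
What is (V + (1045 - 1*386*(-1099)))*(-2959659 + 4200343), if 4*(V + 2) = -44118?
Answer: 513925431610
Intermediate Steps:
V = -22063/2 (V = -2 + (¼)*(-44118) = -2 - 22059/2 = -22063/2 ≈ -11032.)
(V + (1045 - 1*386*(-1099)))*(-2959659 + 4200343) = (-22063/2 + (1045 - 1*386*(-1099)))*(-2959659 + 4200343) = (-22063/2 + (1045 - 386*(-1099)))*1240684 = (-22063/2 + (1045 + 424214))*1240684 = (-22063/2 + 425259)*1240684 = (828455/2)*1240684 = 513925431610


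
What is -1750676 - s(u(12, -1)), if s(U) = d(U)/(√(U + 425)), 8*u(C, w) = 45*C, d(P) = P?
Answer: -1750676 - 27*√1970/394 ≈ -1.7507e+6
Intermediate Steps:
u(C, w) = 45*C/8 (u(C, w) = (45*C)/8 = 45*C/8)
s(U) = U/√(425 + U) (s(U) = U/(√(U + 425)) = U/(√(425 + U)) = U/√(425 + U))
-1750676 - s(u(12, -1)) = -1750676 - (45/8)*12/√(425 + (45/8)*12) = -1750676 - 135/(2*√(425 + 135/2)) = -1750676 - 135/(2*√(985/2)) = -1750676 - 135*√1970/985/2 = -1750676 - 27*√1970/394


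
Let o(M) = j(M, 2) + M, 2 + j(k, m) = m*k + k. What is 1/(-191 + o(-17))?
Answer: -1/261 ≈ -0.0038314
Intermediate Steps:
j(k, m) = -2 + k + k*m (j(k, m) = -2 + (m*k + k) = -2 + (k*m + k) = -2 + (k + k*m) = -2 + k + k*m)
o(M) = -2 + 4*M (o(M) = (-2 + M + M*2) + M = (-2 + M + 2*M) + M = (-2 + 3*M) + M = -2 + 4*M)
1/(-191 + o(-17)) = 1/(-191 + (-2 + 4*(-17))) = 1/(-191 + (-2 - 68)) = 1/(-191 - 70) = 1/(-261) = -1/261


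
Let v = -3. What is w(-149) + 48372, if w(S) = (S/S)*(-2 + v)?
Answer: 48367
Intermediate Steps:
w(S) = -5 (w(S) = (S/S)*(-2 - 3) = 1*(-5) = -5)
w(-149) + 48372 = -5 + 48372 = 48367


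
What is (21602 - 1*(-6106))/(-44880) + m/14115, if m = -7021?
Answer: -2354003/2111604 ≈ -1.1148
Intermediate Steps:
(21602 - 1*(-6106))/(-44880) + m/14115 = (21602 - 1*(-6106))/(-44880) - 7021/14115 = (21602 + 6106)*(-1/44880) - 7021*1/14115 = 27708*(-1/44880) - 7021/14115 = -2309/3740 - 7021/14115 = -2354003/2111604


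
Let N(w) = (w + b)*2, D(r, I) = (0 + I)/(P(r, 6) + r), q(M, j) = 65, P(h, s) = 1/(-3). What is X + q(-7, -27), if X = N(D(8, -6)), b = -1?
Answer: 1413/23 ≈ 61.435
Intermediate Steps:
P(h, s) = -⅓
D(r, I) = I/(-⅓ + r) (D(r, I) = (0 + I)/(-⅓ + r) = I/(-⅓ + r))
N(w) = -2 + 2*w (N(w) = (w - 1)*2 = (-1 + w)*2 = -2 + 2*w)
X = -82/23 (X = -2 + 2*(3*(-6)/(-1 + 3*8)) = -2 + 2*(3*(-6)/(-1 + 24)) = -2 + 2*(3*(-6)/23) = -2 + 2*(3*(-6)*(1/23)) = -2 + 2*(-18/23) = -2 - 36/23 = -82/23 ≈ -3.5652)
X + q(-7, -27) = -82/23 + 65 = 1413/23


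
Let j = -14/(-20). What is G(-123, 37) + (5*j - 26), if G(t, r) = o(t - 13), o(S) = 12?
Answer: -21/2 ≈ -10.500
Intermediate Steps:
j = 7/10 (j = -14*(-1/20) = 7/10 ≈ 0.70000)
G(t, r) = 12
G(-123, 37) + (5*j - 26) = 12 + (5*(7/10) - 26) = 12 + (7/2 - 26) = 12 - 45/2 = -21/2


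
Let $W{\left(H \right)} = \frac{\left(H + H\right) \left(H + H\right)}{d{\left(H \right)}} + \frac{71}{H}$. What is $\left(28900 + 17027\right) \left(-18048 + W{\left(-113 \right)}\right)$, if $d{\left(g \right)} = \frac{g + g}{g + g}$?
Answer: $\frac{171403835211}{113} \approx 1.5168 \cdot 10^{9}$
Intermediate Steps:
$d{\left(g \right)} = 1$ ($d{\left(g \right)} = \frac{2 g}{2 g} = 2 g \frac{1}{2 g} = 1$)
$W{\left(H \right)} = 4 H^{2} + \frac{71}{H}$ ($W{\left(H \right)} = \frac{\left(H + H\right) \left(H + H\right)}{1} + \frac{71}{H} = 2 H 2 H 1 + \frac{71}{H} = 4 H^{2} \cdot 1 + \frac{71}{H} = 4 H^{2} + \frac{71}{H}$)
$\left(28900 + 17027\right) \left(-18048 + W{\left(-113 \right)}\right) = \left(28900 + 17027\right) \left(-18048 + \frac{71 + 4 \left(-113\right)^{3}}{-113}\right) = 45927 \left(-18048 - \frac{71 + 4 \left(-1442897\right)}{113}\right) = 45927 \left(-18048 - \frac{71 - 5771588}{113}\right) = 45927 \left(-18048 - - \frac{5771517}{113}\right) = 45927 \left(-18048 + \frac{5771517}{113}\right) = 45927 \cdot \frac{3732093}{113} = \frac{171403835211}{113}$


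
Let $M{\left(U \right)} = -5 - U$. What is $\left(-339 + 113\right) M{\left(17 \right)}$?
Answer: $4972$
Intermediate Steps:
$\left(-339 + 113\right) M{\left(17 \right)} = \left(-339 + 113\right) \left(-5 - 17\right) = - 226 \left(-5 - 17\right) = \left(-226\right) \left(-22\right) = 4972$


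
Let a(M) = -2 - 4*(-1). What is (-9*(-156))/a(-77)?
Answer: 702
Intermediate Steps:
a(M) = 2 (a(M) = -2 + 4 = 2)
(-9*(-156))/a(-77) = -9*(-156)/2 = 1404*(1/2) = 702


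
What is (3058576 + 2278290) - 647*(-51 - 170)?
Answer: 5479853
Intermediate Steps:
(3058576 + 2278290) - 647*(-51 - 170) = 5336866 - 647*(-221) = 5336866 + 142987 = 5479853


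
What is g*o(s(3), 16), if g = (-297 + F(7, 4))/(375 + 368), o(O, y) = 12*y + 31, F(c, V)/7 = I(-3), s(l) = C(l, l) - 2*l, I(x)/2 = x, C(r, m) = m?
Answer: -75597/743 ≈ -101.75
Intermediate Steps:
I(x) = 2*x
s(l) = -l (s(l) = l - 2*l = -l)
F(c, V) = -42 (F(c, V) = 7*(2*(-3)) = 7*(-6) = -42)
o(O, y) = 31 + 12*y
g = -339/743 (g = (-297 - 42)/(375 + 368) = -339/743 ≈ -0.45626)
g*o(s(3), 16) = -339*(31 + 12*16)/743 = -339*(31 + 192)/743 = -339/743*223 = -75597/743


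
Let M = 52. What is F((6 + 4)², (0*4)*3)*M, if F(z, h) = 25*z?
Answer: 130000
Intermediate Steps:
F((6 + 4)², (0*4)*3)*M = (25*(6 + 4)²)*52 = (25*10²)*52 = (25*100)*52 = 2500*52 = 130000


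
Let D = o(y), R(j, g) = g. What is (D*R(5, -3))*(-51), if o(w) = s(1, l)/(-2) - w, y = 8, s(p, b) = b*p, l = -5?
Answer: -1683/2 ≈ -841.50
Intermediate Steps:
o(w) = 5/2 - w (o(w) = -5*1/(-2) - w = -5*(-½) - w = 5/2 - w)
D = -11/2 (D = 5/2 - 1*8 = 5/2 - 8 = -11/2 ≈ -5.5000)
(D*R(5, -3))*(-51) = -11/2*(-3)*(-51) = (33/2)*(-51) = -1683/2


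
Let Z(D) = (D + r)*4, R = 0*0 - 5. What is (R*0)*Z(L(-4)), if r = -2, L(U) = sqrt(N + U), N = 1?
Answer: 0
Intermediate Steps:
R = -5 (R = 0 - 5 = -5)
L(U) = sqrt(1 + U)
Z(D) = -8 + 4*D (Z(D) = (D - 2)*4 = (-2 + D)*4 = -8 + 4*D)
(R*0)*Z(L(-4)) = (-5*0)*(-8 + 4*sqrt(1 - 4)) = 0*(-8 + 4*sqrt(-3)) = 0*(-8 + 4*(I*sqrt(3))) = 0*(-8 + 4*I*sqrt(3)) = 0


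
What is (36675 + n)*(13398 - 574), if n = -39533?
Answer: -36650992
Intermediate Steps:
(36675 + n)*(13398 - 574) = (36675 - 39533)*(13398 - 574) = -2858*12824 = -36650992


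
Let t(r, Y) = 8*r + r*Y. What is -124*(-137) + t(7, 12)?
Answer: 17128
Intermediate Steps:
t(r, Y) = 8*r + Y*r
-124*(-137) + t(7, 12) = -124*(-137) + 7*(8 + 12) = 16988 + 7*20 = 16988 + 140 = 17128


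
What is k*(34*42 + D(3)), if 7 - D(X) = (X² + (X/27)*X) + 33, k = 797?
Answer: 3329866/3 ≈ 1.1100e+6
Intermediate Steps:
D(X) = -26 - 28*X²/27 (D(X) = 7 - ((X² + (X/27)*X) + 33) = 7 - ((X² + X²/27) + 33) = 7 - (28*X²/27 + 33) = 7 - (33 + 28*X²/27) = 7 + (-33 - 28*X²/27) = -26 - 28*X²/27)
k*(34*42 + D(3)) = 797*(34*42 + (-26 - 28/27*3²)) = 797*(1428 + (-26 - 28/27*9)) = 797*(1428 + (-26 - 28/3)) = 797*(1428 - 106/3) = 797*(4178/3) = 3329866/3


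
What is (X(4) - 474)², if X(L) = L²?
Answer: 209764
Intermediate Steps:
(X(4) - 474)² = (4² - 474)² = (16 - 474)² = (-458)² = 209764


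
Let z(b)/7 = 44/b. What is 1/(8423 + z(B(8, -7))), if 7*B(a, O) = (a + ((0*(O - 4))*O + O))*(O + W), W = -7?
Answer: 1/8269 ≈ 0.00012093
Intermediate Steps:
B(a, O) = (-7 + O)*(O + a)/7 (B(a, O) = ((a + ((0*(O - 4))*O + O))*(O - 7))/7 = ((a + ((0*(-4 + O))*O + O))*(-7 + O))/7 = ((a + (0*O + O))*(-7 + O))/7 = ((a + (0 + O))*(-7 + O))/7 = ((a + O)*(-7 + O))/7 = ((O + a)*(-7 + O))/7 = ((-7 + O)*(O + a))/7 = (-7 + O)*(O + a)/7)
z(b) = 308/b (z(b) = 7*(44/b) = 308/b)
1/(8423 + z(B(8, -7))) = 1/(8423 + 308/(-1*(-7) - 1*8 + (1/7)*(-7)**2 + (1/7)*(-7)*8)) = 1/(8423 + 308/(7 - 8 + (1/7)*49 - 8)) = 1/(8423 + 308/(7 - 8 + 7 - 8)) = 1/(8423 + 308/(-2)) = 1/(8423 + 308*(-1/2)) = 1/(8423 - 154) = 1/8269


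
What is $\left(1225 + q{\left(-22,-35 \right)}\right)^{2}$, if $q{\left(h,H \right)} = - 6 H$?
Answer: $2059225$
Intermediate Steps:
$\left(1225 + q{\left(-22,-35 \right)}\right)^{2} = \left(1225 - -210\right)^{2} = \left(1225 + 210\right)^{2} = 1435^{2} = 2059225$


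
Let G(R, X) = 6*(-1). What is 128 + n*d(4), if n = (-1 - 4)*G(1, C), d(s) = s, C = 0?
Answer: 248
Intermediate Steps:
G(R, X) = -6
n = 30 (n = (-1 - 4)*(-6) = -5*(-6) = 30)
128 + n*d(4) = 128 + 30*4 = 128 + 120 = 248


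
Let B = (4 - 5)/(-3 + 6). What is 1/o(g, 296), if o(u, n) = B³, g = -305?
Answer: -27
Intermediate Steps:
B = -⅓ (B = -1/3 = -1*⅓ = -⅓ ≈ -0.33333)
o(u, n) = -1/27 (o(u, n) = (-⅓)³ = -1/27)
1/o(g, 296) = 1/(-1/27) = -27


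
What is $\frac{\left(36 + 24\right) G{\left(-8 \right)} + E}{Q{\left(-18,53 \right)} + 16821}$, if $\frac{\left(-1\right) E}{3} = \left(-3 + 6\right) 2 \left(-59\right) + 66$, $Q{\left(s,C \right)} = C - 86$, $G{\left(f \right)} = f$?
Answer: $\frac{32}{1399} \approx 0.022873$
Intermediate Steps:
$Q{\left(s,C \right)} = -86 + C$
$E = 864$ ($E = - 3 \left(\left(-3 + 6\right) 2 \left(-59\right) + 66\right) = - 3 \left(3 \cdot 2 \left(-59\right) + 66\right) = - 3 \left(6 \left(-59\right) + 66\right) = - 3 \left(-354 + 66\right) = \left(-3\right) \left(-288\right) = 864$)
$\frac{\left(36 + 24\right) G{\left(-8 \right)} + E}{Q{\left(-18,53 \right)} + 16821} = \frac{\left(36 + 24\right) \left(-8\right) + 864}{\left(-86 + 53\right) + 16821} = \frac{60 \left(-8\right) + 864}{-33 + 16821} = \frac{-480 + 864}{16788} = 384 \cdot \frac{1}{16788} = \frac{32}{1399}$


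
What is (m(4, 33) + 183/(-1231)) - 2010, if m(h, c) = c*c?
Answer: -1133934/1231 ≈ -921.15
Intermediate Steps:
m(h, c) = c²
(m(4, 33) + 183/(-1231)) - 2010 = (33² + 183/(-1231)) - 2010 = (1089 + 183*(-1/1231)) - 2010 = (1089 - 183/1231) - 2010 = 1340376/1231 - 2010 = -1133934/1231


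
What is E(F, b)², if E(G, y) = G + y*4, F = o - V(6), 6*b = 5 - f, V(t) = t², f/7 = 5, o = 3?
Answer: 2809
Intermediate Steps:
f = 35 (f = 7*5 = 35)
b = -5 (b = (5 - 1*35)/6 = (5 - 35)/6 = (⅙)*(-30) = -5)
F = -33 (F = 3 - 1*6² = 3 - 1*36 = 3 - 36 = -33)
E(G, y) = G + 4*y
E(F, b)² = (-33 + 4*(-5))² = (-33 - 20)² = (-53)² = 2809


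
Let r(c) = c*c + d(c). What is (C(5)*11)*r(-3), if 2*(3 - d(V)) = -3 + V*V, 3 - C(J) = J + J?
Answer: -693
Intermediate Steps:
C(J) = 3 - 2*J (C(J) = 3 - (J + J) = 3 - 2*J)
d(V) = 9/2 - V**2/2 (d(V) = 3 - (-3 + V*V)/2 = 3 - (-3 + V**2)/2 = 3 + (3/2 - V**2/2) = 9/2 - V**2/2)
r(c) = 9/2 + c**2/2 (r(c) = c*c + (9/2 - c**2/2) = c**2 + (9/2 - c**2/2) = 9/2 + c**2/2)
(C(5)*11)*r(-3) = ((3 - 2*5)*11)*(9/2 + (1/2)*(-3)**2) = ((3 - 10)*11)*(9/2 + (1/2)*9) = (-7*11)*(9/2 + 9/2) = -77*9 = -693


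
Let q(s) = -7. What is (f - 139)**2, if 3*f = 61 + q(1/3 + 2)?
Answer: 14641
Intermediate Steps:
f = 18 (f = (61 - 7)/3 = (1/3)*54 = 18)
(f - 139)**2 = (18 - 139)**2 = (-121)**2 = 14641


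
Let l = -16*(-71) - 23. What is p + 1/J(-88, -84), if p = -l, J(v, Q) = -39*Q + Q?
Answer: -3552695/3192 ≈ -1113.0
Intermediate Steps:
l = 1113 (l = 1136 - 23 = 1113)
J(v, Q) = -38*Q
p = -1113 (p = -1*1113 = -1113)
p + 1/J(-88, -84) = -1113 + 1/(-38*(-84)) = -1113 + 1/3192 = -3552695/3192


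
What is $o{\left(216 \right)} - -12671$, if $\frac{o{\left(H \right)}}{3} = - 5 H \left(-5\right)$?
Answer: $28871$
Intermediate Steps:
$o{\left(H \right)} = 75 H$ ($o{\left(H \right)} = 3 - 5 H \left(-5\right) = 3 \cdot 25 H = 75 H$)
$o{\left(216 \right)} - -12671 = 75 \cdot 216 - -12671 = 16200 + 12671 = 28871$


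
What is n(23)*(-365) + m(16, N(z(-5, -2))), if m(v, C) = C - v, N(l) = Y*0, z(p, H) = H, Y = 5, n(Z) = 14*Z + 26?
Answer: -127036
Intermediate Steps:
n(Z) = 26 + 14*Z
N(l) = 0 (N(l) = 5*0 = 0)
n(23)*(-365) + m(16, N(z(-5, -2))) = (26 + 14*23)*(-365) + (0 - 1*16) = (26 + 322)*(-365) + (0 - 16) = 348*(-365) - 16 = -127020 - 16 = -127036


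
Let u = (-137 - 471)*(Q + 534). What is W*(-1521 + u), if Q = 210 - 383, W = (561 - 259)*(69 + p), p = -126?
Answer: 3804448926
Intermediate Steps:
W = -17214 (W = (561 - 259)*(69 - 126) = 302*(-57) = -17214)
Q = -173
u = -219488 (u = (-137 - 471)*(-173 + 534) = -608*361 = -219488)
W*(-1521 + u) = -17214*(-1521 - 219488) = -17214*(-221009) = 3804448926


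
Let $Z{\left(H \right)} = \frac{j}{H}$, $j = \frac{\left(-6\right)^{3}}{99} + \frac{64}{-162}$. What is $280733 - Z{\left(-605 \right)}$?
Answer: $\frac{151330525019}{539055} \approx 2.8073 \cdot 10^{5}$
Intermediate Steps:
$j = - \frac{2296}{891}$ ($j = \left(-216\right) \frac{1}{99} + 64 \left(- \frac{1}{162}\right) = - \frac{24}{11} - \frac{32}{81} = - \frac{2296}{891} \approx -2.5769$)
$Z{\left(H \right)} = - \frac{2296}{891 H}$
$280733 - Z{\left(-605 \right)} = 280733 - - \frac{2296}{891 \left(-605\right)} = 280733 - \left(- \frac{2296}{891}\right) \left(- \frac{1}{605}\right) = 280733 - \frac{2296}{539055} = \frac{151330525019}{539055}$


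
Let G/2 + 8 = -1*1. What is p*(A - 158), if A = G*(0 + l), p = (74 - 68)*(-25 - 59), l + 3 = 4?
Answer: 88704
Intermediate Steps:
l = 1 (l = -3 + 4 = 1)
G = -18 (G = -16 + 2*(-1*1) = -16 + 2*(-1) = -16 - 2 = -18)
p = -504 (p = 6*(-84) = -504)
A = -18 (A = -18*(0 + 1) = -18*1 = -18)
p*(A - 158) = -504*(-18 - 158) = -504*(-176) = 88704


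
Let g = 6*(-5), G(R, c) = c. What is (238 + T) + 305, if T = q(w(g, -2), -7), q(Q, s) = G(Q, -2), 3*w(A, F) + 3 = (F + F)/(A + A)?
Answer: 541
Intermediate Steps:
g = -30
w(A, F) = -1 + F/(3*A) (w(A, F) = -1 + ((F + F)/(A + A))/3 = -1 + ((2*F)/((2*A)))/3 = -1 + ((2*F)*(1/(2*A)))/3 = -1 + (F/A)/3 = -1 + F/(3*A))
q(Q, s) = -2
T = -2
(238 + T) + 305 = (238 - 2) + 305 = 236 + 305 = 541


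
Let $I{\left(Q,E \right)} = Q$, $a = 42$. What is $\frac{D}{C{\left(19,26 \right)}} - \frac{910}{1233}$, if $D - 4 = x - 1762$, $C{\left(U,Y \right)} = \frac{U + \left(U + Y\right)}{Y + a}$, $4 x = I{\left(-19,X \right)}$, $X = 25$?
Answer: $- \frac{147854251}{78912} \approx -1873.7$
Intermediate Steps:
$x = - \frac{19}{4}$ ($x = \frac{1}{4} \left(-19\right) = - \frac{19}{4} \approx -4.75$)
$C{\left(U,Y \right)} = \frac{Y + 2 U}{42 + Y}$ ($C{\left(U,Y \right)} = \frac{U + \left(U + Y\right)}{Y + 42} = \frac{Y + 2 U}{42 + Y}$)
$D = - \frac{7051}{4}$ ($D = 4 - \frac{7067}{4} = - \frac{7051}{4} \approx -1762.8$)
$\frac{D}{C{\left(19,26 \right)}} - \frac{910}{1233} = - \frac{7051}{4 \frac{26 + 2 \cdot 19}{42 + 26}} - \frac{910}{1233} = - \frac{7051}{4 \frac{26 + 38}{68}} - \frac{910}{1233} = - \frac{7051}{4 \cdot \frac{1}{68} \cdot 64} - \frac{910}{1233} = - \frac{7051}{4 \cdot \frac{16}{17}} - \frac{910}{1233} = \left(- \frac{7051}{4}\right) \frac{17}{16} - \frac{910}{1233} = - \frac{119867}{64} - \frac{910}{1233} = - \frac{147854251}{78912}$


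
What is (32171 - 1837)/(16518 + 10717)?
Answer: 30334/27235 ≈ 1.1138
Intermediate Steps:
(32171 - 1837)/(16518 + 10717) = 30334/27235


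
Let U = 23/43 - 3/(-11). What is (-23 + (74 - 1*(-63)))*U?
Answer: 43548/473 ≈ 92.068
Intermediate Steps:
U = 382/473 (U = 23*(1/43) - 3*(-1/11) = 23/43 + 3/11 = 382/473 ≈ 0.80761)
(-23 + (74 - 1*(-63)))*U = (-23 + (74 - 1*(-63)))*(382/473) = (-23 + (74 + 63))*(382/473) = (-23 + 137)*(382/473) = 114*(382/473) = 43548/473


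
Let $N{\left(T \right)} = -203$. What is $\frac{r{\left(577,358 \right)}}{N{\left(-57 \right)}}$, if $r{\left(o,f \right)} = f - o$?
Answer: $\frac{219}{203} \approx 1.0788$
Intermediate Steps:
$\frac{r{\left(577,358 \right)}}{N{\left(-57 \right)}} = \frac{358 - 577}{-203} = \left(358 - 577\right) \left(- \frac{1}{203}\right) = \left(-219\right) \left(- \frac{1}{203}\right) = \frac{219}{203}$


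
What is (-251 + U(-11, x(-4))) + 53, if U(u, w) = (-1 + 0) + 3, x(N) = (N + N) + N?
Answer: -196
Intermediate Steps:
x(N) = 3*N (x(N) = 2*N + N = 3*N)
U(u, w) = 2 (U(u, w) = -1 + 3 = 2)
(-251 + U(-11, x(-4))) + 53 = (-251 + 2) + 53 = -249 + 53 = -196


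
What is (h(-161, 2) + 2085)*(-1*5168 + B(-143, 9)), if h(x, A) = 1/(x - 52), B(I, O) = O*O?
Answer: -2259157048/213 ≈ -1.0606e+7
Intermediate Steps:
B(I, O) = O²
h(x, A) = 1/(-52 + x)
(h(-161, 2) + 2085)*(-1*5168 + B(-143, 9)) = (1/(-52 - 161) + 2085)*(-1*5168 + 9²) = (1/(-213) + 2085)*(-5168 + 81) = (-1/213 + 2085)*(-5087) = (444104/213)*(-5087) = -2259157048/213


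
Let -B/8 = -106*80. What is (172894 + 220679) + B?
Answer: 461413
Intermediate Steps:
B = 67840 (B = -(-848)*80 = -8*(-8480) = 67840)
(172894 + 220679) + B = (172894 + 220679) + 67840 = 393573 + 67840 = 461413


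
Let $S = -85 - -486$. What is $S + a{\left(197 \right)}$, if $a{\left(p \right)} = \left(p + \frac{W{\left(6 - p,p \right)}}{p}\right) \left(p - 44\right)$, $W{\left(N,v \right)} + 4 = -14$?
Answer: $\frac{6014020}{197} \approx 30528.0$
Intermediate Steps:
$W{\left(N,v \right)} = -18$ ($W{\left(N,v \right)} = -4 - 14 = -18$)
$a{\left(p \right)} = \left(-44 + p\right) \left(p - \frac{18}{p}\right)$ ($a{\left(p \right)} = \left(p - \frac{18}{p}\right) \left(p - 44\right) = \left(p - \frac{18}{p}\right) \left(-44 + p\right) = \left(-44 + p\right) \left(p - \frac{18}{p}\right)$)
$S = 401$ ($S = -85 + 486 = 401$)
$S + a{\left(197 \right)} = 401 + \left(-18 + 197^{2} - 8668 + \frac{792}{197}\right) = 401 + \left(-18 + 38809 - 8668 + 792 \cdot \frac{1}{197}\right) = 401 + \left(-18 + 38809 - 8668 + \frac{792}{197}\right) = 401 + \frac{5935023}{197} = \frac{6014020}{197}$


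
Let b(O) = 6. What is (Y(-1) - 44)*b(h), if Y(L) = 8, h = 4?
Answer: -216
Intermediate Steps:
(Y(-1) - 44)*b(h) = (8 - 44)*6 = -36*6 = -216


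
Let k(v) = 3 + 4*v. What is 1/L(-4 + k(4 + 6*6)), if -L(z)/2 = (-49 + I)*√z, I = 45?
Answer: √159/1272 ≈ 0.0099131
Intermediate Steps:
L(z) = 8*√z (L(z) = -2*(-49 + 45)*√z = -(-8)*√z = 8*√z)
1/L(-4 + k(4 + 6*6)) = 1/(8*√(-4 + (3 + 4*(4 + 6*6)))) = 1/(8*√(-4 + (3 + 4*(4 + 36)))) = 1/(8*√(-4 + (3 + 4*40))) = 1/(8*√(-4 + (3 + 160))) = 1/(8*√(-4 + 163)) = 1/(8*√159) = √159/1272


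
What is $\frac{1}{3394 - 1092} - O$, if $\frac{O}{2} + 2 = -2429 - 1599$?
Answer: $\frac{18554121}{2302} \approx 8060.0$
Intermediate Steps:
$O = -8060$ ($O = -4 + 2 \left(-2429 - 1599\right) = -4 + 2 \left(-4028\right) = -4 - 8056 = -8060$)
$\frac{1}{3394 - 1092} - O = \frac{1}{3394 - 1092} - -8060 = \frac{1}{2302} + 8060 = \frac{18554121}{2302}$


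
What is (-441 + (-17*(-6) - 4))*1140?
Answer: -391020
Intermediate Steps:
(-441 + (-17*(-6) - 4))*1140 = (-441 + (102 - 4))*1140 = (-441 + 98)*1140 = -343*1140 = -391020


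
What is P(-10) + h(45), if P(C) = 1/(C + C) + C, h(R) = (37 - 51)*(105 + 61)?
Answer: -46681/20 ≈ -2334.1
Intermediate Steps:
h(R) = -2324 (h(R) = -14*166 = -2324)
P(C) = C + 1/(2*C) (P(C) = 1/(2*C) + C = C + 1/(2*C))
P(-10) + h(45) = (-10 + (1/2)/(-10)) - 2324 = (-10 + (1/2)*(-1/10)) - 2324 = (-10 - 1/20) - 2324 = -201/20 - 2324 = -46681/20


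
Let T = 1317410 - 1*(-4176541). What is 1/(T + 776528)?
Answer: 1/6270479 ≈ 1.5948e-7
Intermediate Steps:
T = 5493951 (T = 1317410 + 4176541 = 5493951)
1/(T + 776528) = 1/(5493951 + 776528) = 1/6270479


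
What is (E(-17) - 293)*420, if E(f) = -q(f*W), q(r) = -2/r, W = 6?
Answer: -2092160/17 ≈ -1.2307e+5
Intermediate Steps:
E(f) = 1/(3*f) (E(f) = -(-2)/(f*6) = -(-2)/(6*f) = -(-2)*1/(6*f) = -(-1)/(3*f) = 1/(3*f))
(E(-17) - 293)*420 = ((⅓)/(-17) - 293)*420 = ((⅓)*(-1/17) - 293)*420 = (-1/51 - 293)*420 = -14944/51*420 = -2092160/17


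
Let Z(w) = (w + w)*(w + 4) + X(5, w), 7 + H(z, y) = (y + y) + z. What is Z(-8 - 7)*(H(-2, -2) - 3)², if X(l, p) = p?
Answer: 80640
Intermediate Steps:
H(z, y) = -7 + z + 2*y (H(z, y) = -7 + ((y + y) + z) = -7 + (2*y + z) = -7 + (z + 2*y) = -7 + z + 2*y)
Z(w) = w + 2*w*(4 + w) (Z(w) = (w + w)*(w + 4) + w = (2*w)*(4 + w) + w = 2*w*(4 + w) + w = w + 2*w*(4 + w))
Z(-8 - 7)*(H(-2, -2) - 3)² = ((-8 - 7)*(9 + 2*(-8 - 7)))*((-7 - 2 + 2*(-2)) - 3)² = (-15*(9 + 2*(-15)))*((-7 - 2 - 4) - 3)² = (-15*(9 - 30))*(-13 - 3)² = -15*(-21)*(-16)² = 315*256 = 80640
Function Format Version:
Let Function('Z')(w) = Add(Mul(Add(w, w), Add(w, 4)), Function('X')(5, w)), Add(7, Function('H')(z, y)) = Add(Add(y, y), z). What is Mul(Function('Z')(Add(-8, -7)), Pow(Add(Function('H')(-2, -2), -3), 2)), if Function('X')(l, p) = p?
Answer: 80640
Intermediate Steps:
Function('H')(z, y) = Add(-7, z, Mul(2, y)) (Function('H')(z, y) = Add(-7, Add(Add(y, y), z)) = Add(-7, Add(Mul(2, y), z)) = Add(-7, Add(z, Mul(2, y))) = Add(-7, z, Mul(2, y)))
Function('Z')(w) = Add(w, Mul(2, w, Add(4, w))) (Function('Z')(w) = Add(Mul(Add(w, w), Add(w, 4)), w) = Add(Mul(Mul(2, w), Add(4, w)), w) = Add(Mul(2, w, Add(4, w)), w) = Add(w, Mul(2, w, Add(4, w))))
Mul(Function('Z')(Add(-8, -7)), Pow(Add(Function('H')(-2, -2), -3), 2)) = Mul(Mul(Add(-8, -7), Add(9, Mul(2, Add(-8, -7)))), Pow(Add(Add(-7, -2, Mul(2, -2)), -3), 2)) = Mul(Mul(-15, Add(9, Mul(2, -15))), Pow(Add(Add(-7, -2, -4), -3), 2)) = Mul(Mul(-15, Add(9, -30)), Pow(Add(-13, -3), 2)) = Mul(Mul(-15, -21), Pow(-16, 2)) = Mul(315, 256) = 80640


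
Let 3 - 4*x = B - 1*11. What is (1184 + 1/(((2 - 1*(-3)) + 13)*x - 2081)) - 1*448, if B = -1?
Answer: 2963870/4027 ≈ 736.00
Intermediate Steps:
x = 15/4 (x = 3/4 - (-1 - 1*11)/4 = 3/4 - (-1 - 11)/4 = 3/4 - 1/4*(-12) = 3/4 + 3 = 15/4 ≈ 3.7500)
(1184 + 1/(((2 - 1*(-3)) + 13)*x - 2081)) - 1*448 = (1184 + 1/(((2 - 1*(-3)) + 13)*(15/4) - 2081)) - 1*448 = (1184 + 1/(((2 + 3) + 13)*(15/4) - 2081)) - 448 = (1184 + 1/((5 + 13)*(15/4) - 2081)) - 448 = (1184 + 1/(18*(15/4) - 2081)) - 448 = (1184 + 1/(135/2 - 2081)) - 448 = (1184 + 1/(-4027/2)) - 448 = (1184 - 2/4027) - 448 = 4767966/4027 - 448 = 2963870/4027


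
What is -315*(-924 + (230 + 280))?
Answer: 130410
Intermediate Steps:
-315*(-924 + (230 + 280)) = -315*(-924 + 510) = -315*(-414) = 130410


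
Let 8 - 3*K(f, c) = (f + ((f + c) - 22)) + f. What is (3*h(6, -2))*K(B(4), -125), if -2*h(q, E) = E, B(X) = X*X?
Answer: 107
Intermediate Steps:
B(X) = X**2
h(q, E) = -E/2
K(f, c) = 10 - f - c/3 (K(f, c) = 8/3 - ((f + ((f + c) - 22)) + f)/3 = 8/3 - ((f + ((c + f) - 22)) + f)/3 = 8/3 - ((f + (-22 + c + f)) + f)/3 = 8/3 - ((-22 + c + 2*f) + f)/3 = 8/3 - (-22 + c + 3*f)/3 = 8/3 + (22/3 - f - c/3) = 10 - f - c/3)
(3*h(6, -2))*K(B(4), -125) = (3*(-1/2*(-2)))*(10 - 1*4**2 - 1/3*(-125)) = (3*1)*(10 - 1*16 + 125/3) = 3*(10 - 16 + 125/3) = 3*(107/3) = 107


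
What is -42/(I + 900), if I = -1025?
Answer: 42/125 ≈ 0.33600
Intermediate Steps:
-42/(I + 900) = -42/(-1025 + 900) = -42/(-125) = -1/125*(-42) = 42/125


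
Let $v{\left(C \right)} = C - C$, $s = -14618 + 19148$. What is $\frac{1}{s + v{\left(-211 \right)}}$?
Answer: $\frac{1}{4530} \approx 0.00022075$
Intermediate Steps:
$s = 4530$
$v{\left(C \right)} = 0$
$\frac{1}{s + v{\left(-211 \right)}} = \frac{1}{4530 + 0} = \frac{1}{4530}$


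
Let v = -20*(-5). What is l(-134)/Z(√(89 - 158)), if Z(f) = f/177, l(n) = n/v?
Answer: 3953*I*√69/1150 ≈ 28.553*I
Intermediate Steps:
v = 100
l(n) = n/100
Z(f) = f/177 (Z(f) = f*(1/177) = f/177)
l(-134)/Z(√(89 - 158)) = ((1/100)*(-134))/((√(89 - 158)/177)) = -67*(-59*I*√69/23)/50 = -(-3953)*I*√69/1150 = 3953*I*√69/1150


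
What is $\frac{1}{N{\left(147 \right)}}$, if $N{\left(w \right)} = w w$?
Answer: $\frac{1}{21609} \approx 4.6277 \cdot 10^{-5}$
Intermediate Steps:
$N{\left(w \right)} = w^{2}$
$\frac{1}{N{\left(147 \right)}} = \frac{1}{147^{2}} = \frac{1}{21609}$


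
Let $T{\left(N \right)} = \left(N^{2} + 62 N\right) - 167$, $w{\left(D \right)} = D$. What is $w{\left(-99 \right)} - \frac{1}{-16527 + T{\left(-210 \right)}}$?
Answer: $- \frac{1424215}{14386} \approx -99.0$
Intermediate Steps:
$T{\left(N \right)} = -167 + N^{2} + 62 N$
$w{\left(-99 \right)} - \frac{1}{-16527 + T{\left(-210 \right)}} = -99 - \frac{1}{-16527 + \left(-167 + \left(-210\right)^{2} + 62 \left(-210\right)\right)} = -99 - \frac{1}{-16527 - -30913} = -99 - \frac{1}{-16527 + 30913} = -99 - \frac{1}{14386} = - \frac{1424215}{14386}$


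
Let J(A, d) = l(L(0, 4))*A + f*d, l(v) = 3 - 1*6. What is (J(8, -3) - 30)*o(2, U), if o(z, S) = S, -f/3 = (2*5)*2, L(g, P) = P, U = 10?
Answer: 1260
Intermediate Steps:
l(v) = -3 (l(v) = 3 - 6 = -3)
f = -60 (f = -3*2*5*2 = -30*2 = -3*20 = -60)
J(A, d) = -60*d - 3*A (J(A, d) = -3*A - 60*d = -60*d - 3*A)
(J(8, -3) - 30)*o(2, U) = ((-60*(-3) - 3*8) - 30)*10 = ((180 - 24) - 30)*10 = (156 - 30)*10 = 126*10 = 1260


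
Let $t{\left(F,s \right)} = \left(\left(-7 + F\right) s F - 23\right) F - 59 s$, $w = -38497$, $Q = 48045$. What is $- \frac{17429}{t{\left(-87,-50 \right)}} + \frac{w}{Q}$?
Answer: $- \frac{1370531802052}{1709405114295} \approx -0.80176$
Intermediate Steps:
$t{\left(F,s \right)} = - 59 s + F \left(-23 + F s \left(-7 + F\right)\right)$ ($t{\left(F,s \right)} = \left(s \left(-7 + F\right) F - 23\right) F - 59 s = \left(F s \left(-7 + F\right) - 23\right) F - 59 s = \left(-23 + F s \left(-7 + F\right)\right) F - 59 s = F \left(-23 + F s \left(-7 + F\right)\right) - 59 s = - 59 s + F \left(-23 + F s \left(-7 + F\right)\right)$)
$- \frac{17429}{t{\left(-87,-50 \right)}} + \frac{w}{Q} = - \frac{17429}{\left(-59\right) \left(-50\right) - -2001 - 50 \left(-87\right)^{3} - - 350 \left(-87\right)^{2}} - \frac{38497}{48045} = - \frac{17429}{2950 + 2001 - -32925150 - \left(-350\right) 7569} - \frac{38497}{48045} = - \frac{17429}{2950 + 2001 + 32925150 + 2649150} - \frac{38497}{48045} = - \frac{17429}{35579251} - \frac{38497}{48045} = - \frac{1370531802052}{1709405114295}$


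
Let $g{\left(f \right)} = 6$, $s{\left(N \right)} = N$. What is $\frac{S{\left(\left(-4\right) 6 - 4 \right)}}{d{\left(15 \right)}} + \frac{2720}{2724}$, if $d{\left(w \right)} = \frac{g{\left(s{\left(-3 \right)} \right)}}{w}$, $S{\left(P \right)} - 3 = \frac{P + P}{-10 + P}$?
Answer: $\frac{315265}{25878} \approx 12.183$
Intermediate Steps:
$S{\left(P \right)} = 3 + \frac{2 P}{-10 + P}$ ($S{\left(P \right)} = 3 + \frac{P + P}{-10 + P} = 3 + \frac{2 P}{-10 + P}$)
$d{\left(w \right)} = \frac{6}{w}$
$\frac{S{\left(\left(-4\right) 6 - 4 \right)}}{d{\left(15 \right)}} + \frac{2720}{2724} = \frac{5 \frac{1}{-10 - 28} \left(-6 - 28\right)}{6 \cdot \frac{1}{15}} + \frac{2720}{2724} = \frac{5 \frac{1}{-10 - 28} \left(-6 - 28\right)}{6 \cdot \frac{1}{15}} + 2720 \cdot \frac{1}{2724} = \frac{5 \frac{1}{-10 - 28} \left(-6 - 28\right)}{\frac{2}{5}} + \frac{680}{681} = 5 \frac{1}{-38} \left(-34\right) \frac{5}{2} + \frac{680}{681} = 5 \left(- \frac{1}{38}\right) \left(-34\right) \frac{5}{2} + \frac{680}{681} = \frac{85}{19} \cdot \frac{5}{2} + \frac{680}{681} = \frac{425}{38} + \frac{680}{681} = \frac{315265}{25878}$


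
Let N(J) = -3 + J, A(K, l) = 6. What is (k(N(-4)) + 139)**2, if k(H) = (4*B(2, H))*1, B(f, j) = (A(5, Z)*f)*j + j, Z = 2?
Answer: 50625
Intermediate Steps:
B(f, j) = j + 6*f*j (B(f, j) = (6*f)*j + j = 6*f*j + j = j + 6*f*j)
k(H) = 52*H (k(H) = (4*(H*(1 + 6*2)))*1 = (4*(H*(1 + 12)))*1 = (4*(H*13))*1 = (4*(13*H))*1 = (52*H)*1 = 52*H)
(k(N(-4)) + 139)**2 = (52*(-3 - 4) + 139)**2 = (52*(-7) + 139)**2 = (-364 + 139)**2 = (-225)**2 = 50625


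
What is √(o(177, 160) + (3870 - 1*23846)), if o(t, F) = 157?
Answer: I*√19819 ≈ 140.78*I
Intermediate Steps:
√(o(177, 160) + (3870 - 1*23846)) = √(157 + (3870 - 1*23846)) = √(157 + (3870 - 23846)) = √(157 - 19976) = √(-19819) = I*√19819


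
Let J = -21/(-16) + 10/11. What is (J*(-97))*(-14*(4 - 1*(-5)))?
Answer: 2389401/88 ≈ 27152.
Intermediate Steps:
J = 391/176 (J = -21*(-1/16) + 10*(1/11) = 21/16 + 10/11 = 391/176 ≈ 2.2216)
(J*(-97))*(-14*(4 - 1*(-5))) = ((391/176)*(-97))*(-14*(4 - 1*(-5))) = -(-265489)*(4 + 5)/88 = -(-265489)*9/88 = -37927/176*(-126) = 2389401/88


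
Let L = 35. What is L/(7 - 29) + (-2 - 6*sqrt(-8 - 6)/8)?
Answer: -79/22 - 3*I*sqrt(14)/4 ≈ -3.5909 - 2.8062*I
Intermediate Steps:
L/(7 - 29) + (-2 - 6*sqrt(-8 - 6)/8) = 35/(7 - 29) + (-2 - 6*sqrt(-8 - 6)/8) = 35/(-22) + (-2 - 6*sqrt(-14)/8) = -1/22*35 + (-2 - 6*(I*sqrt(14))/8) = -35/22 + (-2 - 6*I*sqrt(14)/8) = -35/22 + (-2 - 3*I*sqrt(14)/4) = -79/22 - 3*I*sqrt(14)/4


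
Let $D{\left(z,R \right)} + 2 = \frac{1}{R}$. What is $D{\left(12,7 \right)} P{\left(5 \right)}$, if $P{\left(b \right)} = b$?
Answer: $- \frac{65}{7} \approx -9.2857$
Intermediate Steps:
$D{\left(z,R \right)} = -2 + \frac{1}{R}$
$D{\left(12,7 \right)} P{\left(5 \right)} = \left(-2 + \frac{1}{7}\right) 5 = \left(- \frac{13}{7}\right) 5 = - \frac{65}{7}$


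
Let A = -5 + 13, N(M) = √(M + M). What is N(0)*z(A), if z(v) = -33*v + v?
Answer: 0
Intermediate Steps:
N(M) = √2*√M (N(M) = √(2*M) = √2*√M)
A = 8
z(v) = -32*v
N(0)*z(A) = (√2*√0)*(-32*8) = (√2*0)*(-256) = 0*(-256) = 0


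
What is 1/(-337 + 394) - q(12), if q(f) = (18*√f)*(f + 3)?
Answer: 1/57 - 540*√3 ≈ -935.29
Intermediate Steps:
q(f) = 18*√f*(3 + f) (q(f) = (18*√f)*(3 + f) = 18*√f*(3 + f))
1/(-337 + 394) - q(12) = 1/(-337 + 394) - 18*√12*(3 + 12) = 1/57 - 18*2*√3*15 = 1/57 - 540*√3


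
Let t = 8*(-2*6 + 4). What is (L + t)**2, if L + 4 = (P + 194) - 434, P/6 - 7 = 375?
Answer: 3936256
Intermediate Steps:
P = 2292 (P = 42 + 6*375 = 42 + 2250 = 2292)
L = 2048 (L = -4 + ((2292 + 194) - 434) = -4 + (2486 - 434) = -4 + 2052 = 2048)
t = -64 (t = 8*(-12 + 4) = 8*(-8) = -64)
(L + t)**2 = (2048 - 64)**2 = 1984**2 = 3936256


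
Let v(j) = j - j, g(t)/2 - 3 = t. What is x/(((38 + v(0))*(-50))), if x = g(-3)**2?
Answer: 0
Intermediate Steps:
g(t) = 6 + 2*t
v(j) = 0
x = 0 (x = (6 + 2*(-3))**2 = (6 - 6)**2 = 0**2 = 0)
x/(((38 + v(0))*(-50))) = 0/(((38 + 0)*(-50))) = 0/((38*(-50))) = 0/(-1900) = 0*(-1/1900) = 0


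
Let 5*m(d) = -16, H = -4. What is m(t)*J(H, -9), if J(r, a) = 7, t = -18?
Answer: -112/5 ≈ -22.400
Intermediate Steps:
m(d) = -16/5 (m(d) = (1/5)*(-16) = -16/5)
m(t)*J(H, -9) = -16/5*7 = -112/5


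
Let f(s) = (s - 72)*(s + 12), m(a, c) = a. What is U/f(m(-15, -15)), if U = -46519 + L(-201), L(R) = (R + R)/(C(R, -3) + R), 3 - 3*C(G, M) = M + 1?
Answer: -13908578/78039 ≈ -178.23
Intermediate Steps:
C(G, M) = ⅔ - M/3 (C(G, M) = 1 - (M + 1)/3 = 1 - (1 + M)/3 = 1 + (-⅓ - M/3) = ⅔ - M/3)
L(R) = 2*R/(5/3 + R) (L(R) = (R + R)/((⅔ - ⅓*(-3)) + R) = (2*R)/((⅔ + 1) + R) = (2*R)/(5/3 + R) = 2*R/(5/3 + R))
U = -13908578/299 (U = -46519 + 6*(-201)/(5 + 3*(-201)) = -46519 + 6*(-201)/(5 - 603) = -46519 + 6*(-201)/(-598) = -46519 + 6*(-201)*(-1/598) = -46519 + 603/299 = -13908578/299 ≈ -46517.)
f(s) = (-72 + s)*(12 + s)
U/f(m(-15, -15)) = -13908578/(299*(-864 + (-15)² - 60*(-15))) = -13908578/(299*(-864 + 225 + 900)) = -13908578/299/261 = -13908578/299*1/261 = -13908578/78039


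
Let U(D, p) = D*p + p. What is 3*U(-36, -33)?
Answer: 3465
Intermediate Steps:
U(D, p) = p + D*p
3*U(-36, -33) = 3*(-33*(1 - 36)) = 3*(-33*(-35)) = 3*1155 = 3465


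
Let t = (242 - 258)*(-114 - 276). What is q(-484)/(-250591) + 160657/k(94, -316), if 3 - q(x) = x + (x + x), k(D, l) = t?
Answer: 40250119087/1563687840 ≈ 25.741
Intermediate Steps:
t = 6240 (t = -16*(-390) = 6240)
k(D, l) = 6240
q(x) = 3 - 3*x (q(x) = 3 - (x + (x + x)) = 3 - (x + 2*x) = 3 - 3*x)
q(-484)/(-250591) + 160657/k(94, -316) = (3 - 3*(-484))/(-250591) + 160657/6240 = (3 + 1452)*(-1/250591) + 160657*(1/6240) = 1455*(-1/250591) + 160657/6240 = -1455/250591 + 160657/6240 = 40250119087/1563687840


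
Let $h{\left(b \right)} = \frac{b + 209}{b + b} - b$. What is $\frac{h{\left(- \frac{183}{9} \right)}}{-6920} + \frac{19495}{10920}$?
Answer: $\frac{29352769}{16462680} \approx 1.783$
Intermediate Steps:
$h{\left(b \right)} = - b + \frac{209 + b}{2 b}$ ($h{\left(b \right)} = \frac{209 + b}{2 b} - b = - b + \frac{209 + b}{2 b}$)
$\frac{h{\left(- \frac{183}{9} \right)}}{-6920} + \frac{19495}{10920} = \frac{\frac{1}{2} - - \frac{183}{9} + \frac{209}{2 \left(- \frac{183}{9}\right)}}{-6920} + \frac{19495}{10920} = \left(\frac{1}{2} - \left(-183\right) \frac{1}{9} + \frac{209}{2 \left(\left(-183\right) \frac{1}{9}\right)}\right) \left(- \frac{1}{6920}\right) + 19495 \cdot \frac{1}{10920} = \left(\frac{1}{2} - - \frac{61}{3} + \frac{209}{2 \left(- \frac{61}{3}\right)}\right) \left(- \frac{1}{6920}\right) + \frac{557}{312} = \left(\frac{1}{2} + \frac{61}{3} + \frac{209}{2} \left(- \frac{3}{61}\right)\right) \left(- \frac{1}{6920}\right) + \frac{557}{312} = \left(\frac{1}{2} + \frac{61}{3} - \frac{627}{122}\right) \left(- \frac{1}{6920}\right) + \frac{557}{312} = \frac{2872}{183} \left(- \frac{1}{6920}\right) + \frac{557}{312} = - \frac{359}{158295} + \frac{557}{312} = \frac{29352769}{16462680}$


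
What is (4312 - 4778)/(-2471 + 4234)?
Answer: -466/1763 ≈ -0.26432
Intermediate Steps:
(4312 - 4778)/(-2471 + 4234) = -466/1763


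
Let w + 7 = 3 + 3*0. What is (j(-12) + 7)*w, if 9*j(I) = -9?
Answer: -24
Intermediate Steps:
j(I) = -1 (j(I) = (⅑)*(-9) = -1)
w = -4 (w = -7 + (3 + 3*0) = -7 + (3 + 0) = -7 + 3 = -4)
(j(-12) + 7)*w = (-1 + 7)*(-4) = 6*(-4) = -24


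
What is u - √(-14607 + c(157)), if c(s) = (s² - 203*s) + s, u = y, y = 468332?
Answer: 468332 - 6*I*√602 ≈ 4.6833e+5 - 147.21*I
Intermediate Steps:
u = 468332
c(s) = s² - 202*s
u - √(-14607 + c(157)) = 468332 - √(-14607 + 157*(-202 + 157)) = 468332 - √(-14607 + 157*(-45)) = 468332 - √(-14607 - 7065) = 468332 - √(-21672) = 468332 - 6*I*√602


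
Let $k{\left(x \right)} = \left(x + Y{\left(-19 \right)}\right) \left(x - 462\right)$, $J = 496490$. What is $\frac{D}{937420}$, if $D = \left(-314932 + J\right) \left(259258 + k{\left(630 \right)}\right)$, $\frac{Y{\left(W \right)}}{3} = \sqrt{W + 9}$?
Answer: $\frac{16571615671}{234355} + \frac{22876308 i \sqrt{10}}{234355} \approx 70712.0 + 308.68 i$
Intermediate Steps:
$Y{\left(W \right)} = 3 \sqrt{9 + W}$ ($Y{\left(W \right)} = 3 \sqrt{W + 9} = 3 \sqrt{9 + W}$)
$k{\left(x \right)} = \left(-462 + x\right) \left(x + 3 i \sqrt{10}\right)$ ($k{\left(x \right)} = \left(x + 3 \sqrt{9 - 19}\right) \left(x - 462\right) = \left(x + 3 \sqrt{-10}\right) \left(-462 + x\right) = \left(x + 3 i \sqrt{10}\right) \left(-462 + x\right) = \left(-462 + x\right) \left(x + 3 i \sqrt{10}\right)$)
$D = 66286462684 + 91505232 i \sqrt{10}$ ($D = \left(-314932 + 496490\right) \left(259258 + \left(630^{2} - 291060 - 1386 i \sqrt{10} + 3 i 630 \sqrt{10}\right)\right) = 181558 \left(259258 + \left(396900 - 291060 - 1386 i \sqrt{10} + 1890 i \sqrt{10}\right)\right) = 181558 \left(259258 + \left(105840 + 504 i \sqrt{10}\right)\right) = 181558 \left(365098 + 504 i \sqrt{10}\right) = 66286462684 + 91505232 i \sqrt{10} \approx 6.6286 \cdot 10^{10} + 2.8936 \cdot 10^{8} i$)
$\frac{D}{937420} = \frac{66286462684 + 91505232 i \sqrt{10}}{937420} = \left(66286462684 + 91505232 i \sqrt{10}\right) \frac{1}{937420} = \frac{16571615671}{234355} + \frac{22876308 i \sqrt{10}}{234355}$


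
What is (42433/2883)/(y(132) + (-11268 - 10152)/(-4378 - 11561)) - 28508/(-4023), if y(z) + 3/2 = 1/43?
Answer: -1158885544466/11176903773 ≈ -103.69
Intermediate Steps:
y(z) = -127/86 (y(z) = -3/2 + 1/43 = -127/86)
(42433/2883)/(y(132) + (-11268 - 10152)/(-4378 - 11561)) - 28508/(-4023) = (42433/2883)/(-127/86 + (-11268 - 10152)/(-4378 - 11561)) - 28508/(-4023) = (42433*(1/2883))/(-127/86 - 21420/(-15939)) - 28508*(-1/4023) = 42433/(2883*(-127/86 - 21420*(-1/15939))) + 28508/4023 = 42433/(2883*(-127/86 + 340/253)) + 28508/4023 = 42433/(2883*(-2891/21758)) + 28508/4023 = (42433/2883)*(-21758/2891) + 28508/4023 = -923257214/8334753 + 28508/4023 = -1158885544466/11176903773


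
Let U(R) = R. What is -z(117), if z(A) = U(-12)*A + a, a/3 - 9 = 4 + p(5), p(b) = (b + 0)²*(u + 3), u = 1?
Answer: 1065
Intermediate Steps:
p(b) = 4*b² (p(b) = (b + 0)²*(1 + 3) = b²*4 = 4*b²)
a = 339 (a = 27 + 3*(4 + 4*5²) = 27 + 3*(4 + 4*25) = 27 + 3*(4 + 100) = 27 + 3*104 = 27 + 312 = 339)
z(A) = 339 - 12*A (z(A) = -12*A + 339 = 339 - 12*A)
-z(117) = -(339 - 12*117) = -(339 - 1404) = -1*(-1065) = 1065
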